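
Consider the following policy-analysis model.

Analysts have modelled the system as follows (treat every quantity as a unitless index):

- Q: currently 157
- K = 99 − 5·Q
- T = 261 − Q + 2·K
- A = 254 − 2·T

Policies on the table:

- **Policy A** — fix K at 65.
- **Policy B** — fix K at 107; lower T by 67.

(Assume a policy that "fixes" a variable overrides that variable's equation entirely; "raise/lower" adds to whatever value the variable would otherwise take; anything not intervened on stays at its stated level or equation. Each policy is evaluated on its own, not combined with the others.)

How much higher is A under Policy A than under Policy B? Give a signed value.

34

Policy A (K := 65):
  Q = 157
  K = 65
  T = 261 − 157 + 2·65 = 234
  A = 254 − 2·234 = -214
Policy B (K := 107, T − 67):
  Q = 157
  K = 107
  T = 261 − 157 + 2·107 (−67 from intervention) = 251
  A = 254 − 2·251 = -248
A: -214 − (-248) = 34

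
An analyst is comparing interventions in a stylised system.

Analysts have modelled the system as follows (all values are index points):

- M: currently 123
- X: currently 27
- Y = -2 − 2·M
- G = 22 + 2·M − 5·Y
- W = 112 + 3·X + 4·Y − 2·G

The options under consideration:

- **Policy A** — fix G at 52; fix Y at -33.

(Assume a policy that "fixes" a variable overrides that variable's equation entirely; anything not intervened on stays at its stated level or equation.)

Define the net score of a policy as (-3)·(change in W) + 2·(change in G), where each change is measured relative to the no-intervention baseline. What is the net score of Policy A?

Baseline:
  M = 123
  X = 27
  Y = -2 − 2·123 = -248
  G = 22 + 2·123 − 5·(-248) = 1508
  W = 112 + 3·27 + 4·(-248) − 2·1508 = -3815
Policy A (G := 52, Y := -33):
  M = 123
  X = 27
  Y = -33
  G = 52
  W = 112 + 3·27 + 4·(-33) − 2·52 = -43
ΔW = -43 − (-3815) = 3772; ΔG = 52 − 1508 = -1456
Score = (-3)·3772 + 2·(-1456) = -14228

-14228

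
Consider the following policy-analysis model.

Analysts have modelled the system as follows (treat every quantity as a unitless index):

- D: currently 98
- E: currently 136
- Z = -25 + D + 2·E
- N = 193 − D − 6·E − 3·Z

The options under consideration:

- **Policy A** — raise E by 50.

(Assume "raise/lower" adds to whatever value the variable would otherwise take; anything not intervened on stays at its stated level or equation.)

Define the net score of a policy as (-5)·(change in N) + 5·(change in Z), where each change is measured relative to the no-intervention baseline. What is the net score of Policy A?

3500

Baseline:
  D = 98
  E = 136
  Z = -25 + 98 + 2·136 = 345
  N = 193 − 98 − 6·136 − 3·345 = -1756
Policy A (E + 50):
  D = 98
  E = 136 + 50 = 186
  Z = -25 + 98 + 2·186 = 445
  N = 193 − 98 − 6·186 − 3·445 = -2356
ΔN = -2356 − (-1756) = -600; ΔZ = 445 − 345 = 100
Score = (-5)·(-600) + 5·100 = 3500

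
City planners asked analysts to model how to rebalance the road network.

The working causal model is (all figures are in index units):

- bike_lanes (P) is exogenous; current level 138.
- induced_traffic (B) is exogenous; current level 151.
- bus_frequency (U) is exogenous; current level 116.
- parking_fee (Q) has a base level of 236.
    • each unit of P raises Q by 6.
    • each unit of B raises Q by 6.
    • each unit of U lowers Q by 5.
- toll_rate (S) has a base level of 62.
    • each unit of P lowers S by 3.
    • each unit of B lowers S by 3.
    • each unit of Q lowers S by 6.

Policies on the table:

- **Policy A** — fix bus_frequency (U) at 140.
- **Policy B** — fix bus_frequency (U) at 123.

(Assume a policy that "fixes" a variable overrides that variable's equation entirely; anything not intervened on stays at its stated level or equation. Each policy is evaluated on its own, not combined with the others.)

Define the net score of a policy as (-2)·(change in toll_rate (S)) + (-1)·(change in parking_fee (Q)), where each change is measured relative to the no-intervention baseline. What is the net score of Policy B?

Baseline:
  P = 138
  B = 151
  U = 116
  Q = 236 + 6·138 + 6·151 − 5·116 = 1390
  S = 62 − 3·138 − 3·151 − 6·1390 = -9145
Policy B (U := 123):
  P = 138
  B = 151
  U = 123
  Q = 236 + 6·138 + 6·151 − 5·123 = 1355
  S = 62 − 3·138 − 3·151 − 6·1355 = -8935
ΔS = -8935 − (-9145) = 210; ΔQ = 1355 − 1390 = -35
Score = (-2)·210 + (-1)·(-35) = -385

-385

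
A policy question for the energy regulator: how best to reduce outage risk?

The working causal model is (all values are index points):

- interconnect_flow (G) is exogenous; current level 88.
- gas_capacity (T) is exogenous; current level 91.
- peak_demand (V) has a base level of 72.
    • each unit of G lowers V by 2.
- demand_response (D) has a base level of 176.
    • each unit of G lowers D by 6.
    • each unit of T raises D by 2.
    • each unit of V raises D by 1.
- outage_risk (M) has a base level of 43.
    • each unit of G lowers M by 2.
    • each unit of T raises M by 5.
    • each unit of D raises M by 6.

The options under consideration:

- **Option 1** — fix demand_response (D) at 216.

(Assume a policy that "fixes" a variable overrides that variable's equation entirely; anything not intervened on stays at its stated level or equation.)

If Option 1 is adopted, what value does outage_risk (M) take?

1618

Option 1 (D := 216):
  G = 88
  T = 91
  V = 72 − 2·88 = -104
  D = 216
  M = 43 − 2·88 + 5·91 + 6·216 = 1618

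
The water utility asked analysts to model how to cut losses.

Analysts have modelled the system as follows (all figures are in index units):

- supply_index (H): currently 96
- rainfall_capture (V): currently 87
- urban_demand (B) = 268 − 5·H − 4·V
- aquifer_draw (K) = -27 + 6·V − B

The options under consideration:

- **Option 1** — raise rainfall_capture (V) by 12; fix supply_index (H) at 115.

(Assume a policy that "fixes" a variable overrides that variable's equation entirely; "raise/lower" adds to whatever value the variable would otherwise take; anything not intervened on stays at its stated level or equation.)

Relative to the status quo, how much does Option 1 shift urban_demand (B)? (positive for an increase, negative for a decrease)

-143

Baseline:
  H = 96
  V = 87
  B = 268 − 5·96 − 4·87 = -560
Option 1 (V + 12, H := 115):
  H = 115
  V = 87 + 12 = 99
  B = 268 − 5·115 − 4·99 = -703
Change in B: -703 − (-560) = -143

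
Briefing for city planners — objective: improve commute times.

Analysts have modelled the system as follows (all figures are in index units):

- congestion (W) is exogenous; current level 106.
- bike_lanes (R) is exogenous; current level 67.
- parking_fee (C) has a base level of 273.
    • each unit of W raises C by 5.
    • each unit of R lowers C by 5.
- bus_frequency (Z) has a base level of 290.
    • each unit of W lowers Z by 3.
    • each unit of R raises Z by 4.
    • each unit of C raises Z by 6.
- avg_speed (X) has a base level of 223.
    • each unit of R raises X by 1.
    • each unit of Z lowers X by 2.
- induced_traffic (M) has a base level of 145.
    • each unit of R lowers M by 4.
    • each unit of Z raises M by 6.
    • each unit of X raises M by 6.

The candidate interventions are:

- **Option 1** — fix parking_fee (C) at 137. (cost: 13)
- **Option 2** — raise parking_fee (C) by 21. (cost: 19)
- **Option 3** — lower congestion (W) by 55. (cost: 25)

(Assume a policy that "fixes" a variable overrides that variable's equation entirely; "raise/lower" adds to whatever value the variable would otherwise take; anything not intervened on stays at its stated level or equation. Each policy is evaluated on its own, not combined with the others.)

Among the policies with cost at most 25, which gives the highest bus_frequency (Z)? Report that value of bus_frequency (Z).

3174

Option 1 (C := 137):
  W = 106
  R = 67
  C = 137
  Z = 290 − 3·106 + 4·67 + 6·137 = 1062
Option 2 (C + 21):
  W = 106
  R = 67
  C = 273 + 5·106 − 5·67 (+21 from intervention) = 489
  Z = 290 − 3·106 + 4·67 + 6·489 = 3174
Option 3 (W − 55):
  W = 106 − 55 = 51
  R = 67
  C = 273 + 5·51 − 5·67 = 193
  Z = 290 − 3·51 + 4·67 + 6·193 = 1563
Comparing — Option 1: Z=1062, Option 2: Z=3174, Option 3: Z=1563. Highest is 3174 (Option 2).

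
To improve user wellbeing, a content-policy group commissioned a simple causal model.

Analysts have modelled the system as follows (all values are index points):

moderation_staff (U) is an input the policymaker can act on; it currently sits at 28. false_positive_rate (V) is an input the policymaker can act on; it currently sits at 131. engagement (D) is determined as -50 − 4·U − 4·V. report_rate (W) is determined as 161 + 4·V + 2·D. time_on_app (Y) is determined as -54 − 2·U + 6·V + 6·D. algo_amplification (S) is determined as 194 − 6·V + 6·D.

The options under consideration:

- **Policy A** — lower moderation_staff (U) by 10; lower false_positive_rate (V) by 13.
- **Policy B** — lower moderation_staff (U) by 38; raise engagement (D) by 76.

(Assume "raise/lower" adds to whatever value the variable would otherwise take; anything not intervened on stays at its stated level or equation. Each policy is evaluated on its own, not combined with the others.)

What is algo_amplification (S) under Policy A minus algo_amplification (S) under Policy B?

-738

Policy A (U − 10, V − 13):
  U = 28 − 10 = 18
  V = 131 − 13 = 118
  D = -50 − 4·18 − 4·118 = -594
  S = 194 − 6·118 + 6·(-594) = -4078
Policy B (U − 38, D + 76):
  U = 28 − 38 = -10
  V = 131
  D = -50 − 4·(-10) − 4·131 (+76 from intervention) = -458
  S = 194 − 6·131 + 6·(-458) = -3340
S: -4078 − (-3340) = -738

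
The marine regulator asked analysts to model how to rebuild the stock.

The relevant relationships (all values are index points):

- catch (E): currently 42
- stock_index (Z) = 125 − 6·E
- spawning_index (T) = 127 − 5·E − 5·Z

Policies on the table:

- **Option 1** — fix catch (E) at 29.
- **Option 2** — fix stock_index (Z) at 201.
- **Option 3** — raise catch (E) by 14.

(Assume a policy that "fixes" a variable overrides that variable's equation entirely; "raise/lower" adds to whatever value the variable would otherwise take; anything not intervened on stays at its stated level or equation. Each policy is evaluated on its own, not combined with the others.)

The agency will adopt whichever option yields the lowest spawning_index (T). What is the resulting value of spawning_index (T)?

Option 1 (E := 29):
  E = 29
  Z = 125 − 6·29 = -49
  T = 127 − 5·29 − 5·(-49) = 227
Option 2 (Z := 201):
  E = 42
  Z = 201
  T = 127 − 5·42 − 5·201 = -1088
Option 3 (E + 14):
  E = 42 + 14 = 56
  Z = 125 − 6·56 = -211
  T = 127 − 5·56 − 5·(-211) = 902
Comparing — Option 1: T=227, Option 2: T=-1088, Option 3: T=902. Lowest is -1088 (Option 2).

-1088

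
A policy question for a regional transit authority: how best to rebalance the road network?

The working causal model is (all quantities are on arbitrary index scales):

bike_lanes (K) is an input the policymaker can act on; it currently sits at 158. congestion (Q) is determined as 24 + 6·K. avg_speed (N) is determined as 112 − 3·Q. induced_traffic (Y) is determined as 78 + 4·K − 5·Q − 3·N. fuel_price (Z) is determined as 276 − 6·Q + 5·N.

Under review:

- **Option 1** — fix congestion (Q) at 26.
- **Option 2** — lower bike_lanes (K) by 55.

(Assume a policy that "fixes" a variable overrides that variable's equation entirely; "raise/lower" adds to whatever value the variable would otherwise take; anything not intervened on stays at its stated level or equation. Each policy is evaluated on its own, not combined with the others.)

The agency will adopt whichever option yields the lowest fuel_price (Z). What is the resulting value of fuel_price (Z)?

-12646

Option 1 (Q := 26):
  K = 158
  Q = 26
  N = 112 − 3·26 = 34
  Z = 276 − 6·26 + 5·34 = 290
Option 2 (K − 55):
  K = 158 − 55 = 103
  Q = 24 + 6·103 = 642
  N = 112 − 3·642 = -1814
  Z = 276 − 6·642 + 5·(-1814) = -12646
Comparing — Option 1: Z=290, Option 2: Z=-12646. Lowest is -12646 (Option 2).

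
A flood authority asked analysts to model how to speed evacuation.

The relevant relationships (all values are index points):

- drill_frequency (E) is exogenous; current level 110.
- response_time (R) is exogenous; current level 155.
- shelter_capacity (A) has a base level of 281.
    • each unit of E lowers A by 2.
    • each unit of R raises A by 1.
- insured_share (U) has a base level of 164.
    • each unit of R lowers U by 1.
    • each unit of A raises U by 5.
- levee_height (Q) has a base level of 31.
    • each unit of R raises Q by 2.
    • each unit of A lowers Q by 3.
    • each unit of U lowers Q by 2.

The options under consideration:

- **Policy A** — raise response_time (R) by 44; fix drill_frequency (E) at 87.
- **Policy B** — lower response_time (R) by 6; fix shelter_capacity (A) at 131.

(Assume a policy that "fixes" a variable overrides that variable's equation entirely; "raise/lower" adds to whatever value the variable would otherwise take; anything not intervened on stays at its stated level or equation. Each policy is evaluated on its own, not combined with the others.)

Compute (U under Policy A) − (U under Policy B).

Policy A (R + 44, E := 87):
  E = 87
  R = 155 + 44 = 199
  A = 281 − 2·87 + 199 = 306
  U = 164 − 199 + 5·306 = 1495
Policy B (R − 6, A := 131):
  E = 110
  R = 155 − 6 = 149
  A = 131
  U = 164 − 149 + 5·131 = 670
U: 1495 − 670 = 825

825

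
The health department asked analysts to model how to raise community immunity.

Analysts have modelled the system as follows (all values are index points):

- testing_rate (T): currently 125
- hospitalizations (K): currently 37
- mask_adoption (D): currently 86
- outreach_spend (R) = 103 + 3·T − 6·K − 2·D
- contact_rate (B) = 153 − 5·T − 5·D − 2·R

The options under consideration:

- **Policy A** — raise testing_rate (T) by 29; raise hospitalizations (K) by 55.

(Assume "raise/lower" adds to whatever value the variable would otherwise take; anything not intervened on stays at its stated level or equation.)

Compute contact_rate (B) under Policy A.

Policy A (T + 29, K + 55):
  T = 125 + 29 = 154
  K = 37 + 55 = 92
  D = 86
  R = 103 + 3·154 − 6·92 − 2·86 = -159
  B = 153 − 5·154 − 5·86 − 2·(-159) = -729

-729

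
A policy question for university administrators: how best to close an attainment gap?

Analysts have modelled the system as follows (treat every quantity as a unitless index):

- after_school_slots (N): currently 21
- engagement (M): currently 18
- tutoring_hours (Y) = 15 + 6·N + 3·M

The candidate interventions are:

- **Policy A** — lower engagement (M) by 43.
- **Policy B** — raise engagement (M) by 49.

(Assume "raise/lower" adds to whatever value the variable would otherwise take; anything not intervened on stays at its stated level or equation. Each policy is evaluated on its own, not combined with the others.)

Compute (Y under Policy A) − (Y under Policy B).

-276

Policy A (M − 43):
  N = 21
  M = 18 − 43 = -25
  Y = 15 + 6·21 + 3·(-25) = 66
Policy B (M + 49):
  N = 21
  M = 18 + 49 = 67
  Y = 15 + 6·21 + 3·67 = 342
Y: 66 − 342 = -276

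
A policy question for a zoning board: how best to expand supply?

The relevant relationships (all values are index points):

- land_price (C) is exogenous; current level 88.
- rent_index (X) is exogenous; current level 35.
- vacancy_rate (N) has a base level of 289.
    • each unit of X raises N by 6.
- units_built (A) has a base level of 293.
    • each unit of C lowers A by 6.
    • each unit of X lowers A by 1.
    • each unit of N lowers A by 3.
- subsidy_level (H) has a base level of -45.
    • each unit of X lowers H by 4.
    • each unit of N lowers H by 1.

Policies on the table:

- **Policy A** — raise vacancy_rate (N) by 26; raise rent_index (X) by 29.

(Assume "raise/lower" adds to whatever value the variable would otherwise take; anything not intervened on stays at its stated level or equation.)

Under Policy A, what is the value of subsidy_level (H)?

Policy A (N + 26, X + 29):
  X = 35 + 29 = 64
  N = 289 + 6·64 (+26 from intervention) = 699
  H = -45 − 4·64 − 699 = -1000

-1000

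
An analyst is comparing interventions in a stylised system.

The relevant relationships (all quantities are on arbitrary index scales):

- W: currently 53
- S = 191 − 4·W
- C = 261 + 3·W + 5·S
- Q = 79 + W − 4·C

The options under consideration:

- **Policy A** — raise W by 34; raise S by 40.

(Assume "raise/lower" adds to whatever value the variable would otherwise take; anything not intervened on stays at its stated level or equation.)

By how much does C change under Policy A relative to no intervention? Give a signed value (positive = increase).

-378

Baseline:
  W = 53
  S = 191 − 4·53 = -21
  C = 261 + 3·53 + 5·(-21) = 315
Policy A (W + 34, S + 40):
  W = 53 + 34 = 87
  S = 191 − 4·87 (+40 from intervention) = -117
  C = 261 + 3·87 + 5·(-117) = -63
Change in C: -63 − 315 = -378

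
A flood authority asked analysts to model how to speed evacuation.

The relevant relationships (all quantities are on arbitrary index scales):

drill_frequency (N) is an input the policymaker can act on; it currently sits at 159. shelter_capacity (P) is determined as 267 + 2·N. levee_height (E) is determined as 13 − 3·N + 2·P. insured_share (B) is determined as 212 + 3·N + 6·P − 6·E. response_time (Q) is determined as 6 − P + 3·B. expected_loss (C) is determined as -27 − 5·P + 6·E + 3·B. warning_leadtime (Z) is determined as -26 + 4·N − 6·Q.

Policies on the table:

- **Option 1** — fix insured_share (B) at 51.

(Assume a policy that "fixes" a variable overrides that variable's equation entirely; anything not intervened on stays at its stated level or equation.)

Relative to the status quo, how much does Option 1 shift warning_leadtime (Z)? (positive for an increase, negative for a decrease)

-1584

Baseline:
  N = 159
  P = 267 + 2·159 = 585
  E = 13 − 3·159 + 2·585 = 706
  B = 212 + 3·159 + 6·585 − 6·706 = -37
  Q = 6 − 585 + 3·(-37) = -690
  Z = -26 + 4·159 − 6·(-690) = 4750
Option 1 (B := 51):
  N = 159
  P = 267 + 2·159 = 585
  E = 13 − 3·159 + 2·585 = 706
  B = 51
  Q = 6 − 585 + 3·51 = -426
  Z = -26 + 4·159 − 6·(-426) = 3166
Change in Z: 3166 − 4750 = -1584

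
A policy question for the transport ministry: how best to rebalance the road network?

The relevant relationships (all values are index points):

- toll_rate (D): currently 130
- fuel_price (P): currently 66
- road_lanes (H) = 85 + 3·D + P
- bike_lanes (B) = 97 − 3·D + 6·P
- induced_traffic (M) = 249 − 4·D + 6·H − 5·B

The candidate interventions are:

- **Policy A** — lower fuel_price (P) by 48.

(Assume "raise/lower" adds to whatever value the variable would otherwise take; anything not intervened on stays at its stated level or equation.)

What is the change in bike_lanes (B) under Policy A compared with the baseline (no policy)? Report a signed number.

Baseline:
  D = 130
  P = 66
  B = 97 − 3·130 + 6·66 = 103
Policy A (P − 48):
  D = 130
  P = 66 − 48 = 18
  B = 97 − 3·130 + 6·18 = -185
Change in B: -185 − 103 = -288

-288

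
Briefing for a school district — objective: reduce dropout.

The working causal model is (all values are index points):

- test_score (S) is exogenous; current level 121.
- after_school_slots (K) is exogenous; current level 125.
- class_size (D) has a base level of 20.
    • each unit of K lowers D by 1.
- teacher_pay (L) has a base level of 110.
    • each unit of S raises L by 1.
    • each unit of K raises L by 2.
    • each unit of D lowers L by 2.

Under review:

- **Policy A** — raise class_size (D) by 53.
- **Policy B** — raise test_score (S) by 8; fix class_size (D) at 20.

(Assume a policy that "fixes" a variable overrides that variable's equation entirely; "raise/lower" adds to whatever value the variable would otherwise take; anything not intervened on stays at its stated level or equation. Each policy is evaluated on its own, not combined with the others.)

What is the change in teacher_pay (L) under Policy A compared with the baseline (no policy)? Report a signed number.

Baseline:
  S = 121
  K = 125
  D = 20 − 125 = -105
  L = 110 + 121 + 2·125 − 2·(-105) = 691
Policy A (D + 53):
  S = 121
  K = 125
  D = 20 − 125 (+53 from intervention) = -52
  L = 110 + 121 + 2·125 − 2·(-52) = 585
Change in L: 585 − 691 = -106

-106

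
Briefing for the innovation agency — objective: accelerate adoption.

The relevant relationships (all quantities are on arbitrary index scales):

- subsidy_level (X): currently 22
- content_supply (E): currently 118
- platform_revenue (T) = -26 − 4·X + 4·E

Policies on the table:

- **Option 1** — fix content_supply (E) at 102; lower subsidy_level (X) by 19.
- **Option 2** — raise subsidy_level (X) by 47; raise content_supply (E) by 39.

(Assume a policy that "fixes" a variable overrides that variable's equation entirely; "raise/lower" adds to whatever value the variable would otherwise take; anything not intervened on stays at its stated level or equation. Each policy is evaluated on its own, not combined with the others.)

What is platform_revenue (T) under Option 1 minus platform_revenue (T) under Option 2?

Option 1 (E := 102, X − 19):
  X = 22 − 19 = 3
  E = 102
  T = -26 − 4·3 + 4·102 = 370
Option 2 (X + 47, E + 39):
  X = 22 + 47 = 69
  E = 118 + 39 = 157
  T = -26 − 4·69 + 4·157 = 326
T: 370 − 326 = 44

44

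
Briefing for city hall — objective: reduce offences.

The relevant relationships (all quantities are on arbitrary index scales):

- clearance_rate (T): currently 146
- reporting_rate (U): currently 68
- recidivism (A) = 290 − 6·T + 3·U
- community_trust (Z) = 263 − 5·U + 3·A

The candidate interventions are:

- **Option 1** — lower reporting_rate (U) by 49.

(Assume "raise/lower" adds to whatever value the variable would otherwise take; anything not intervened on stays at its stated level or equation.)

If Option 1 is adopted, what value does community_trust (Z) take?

-1419

Option 1 (U − 49):
  T = 146
  U = 68 − 49 = 19
  A = 290 − 6·146 + 3·19 = -529
  Z = 263 − 5·19 + 3·(-529) = -1419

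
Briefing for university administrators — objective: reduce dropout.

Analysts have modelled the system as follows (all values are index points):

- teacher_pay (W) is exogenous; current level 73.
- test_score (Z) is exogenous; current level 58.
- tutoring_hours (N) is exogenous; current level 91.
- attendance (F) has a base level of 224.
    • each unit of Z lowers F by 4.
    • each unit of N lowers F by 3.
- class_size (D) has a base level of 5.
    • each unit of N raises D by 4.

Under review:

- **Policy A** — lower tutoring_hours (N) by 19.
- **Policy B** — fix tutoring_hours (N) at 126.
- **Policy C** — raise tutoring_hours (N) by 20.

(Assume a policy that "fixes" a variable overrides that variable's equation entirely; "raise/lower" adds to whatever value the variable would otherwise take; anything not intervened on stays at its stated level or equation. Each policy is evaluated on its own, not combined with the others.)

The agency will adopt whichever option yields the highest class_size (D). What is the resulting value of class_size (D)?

509

Policy A (N − 19):
  N = 91 − 19 = 72
  D = 5 + 4·72 = 293
Policy B (N := 126):
  N = 126
  D = 5 + 4·126 = 509
Policy C (N + 20):
  N = 91 + 20 = 111
  D = 5 + 4·111 = 449
Comparing — Policy A: D=293, Policy B: D=509, Policy C: D=449. Highest is 509 (Policy B).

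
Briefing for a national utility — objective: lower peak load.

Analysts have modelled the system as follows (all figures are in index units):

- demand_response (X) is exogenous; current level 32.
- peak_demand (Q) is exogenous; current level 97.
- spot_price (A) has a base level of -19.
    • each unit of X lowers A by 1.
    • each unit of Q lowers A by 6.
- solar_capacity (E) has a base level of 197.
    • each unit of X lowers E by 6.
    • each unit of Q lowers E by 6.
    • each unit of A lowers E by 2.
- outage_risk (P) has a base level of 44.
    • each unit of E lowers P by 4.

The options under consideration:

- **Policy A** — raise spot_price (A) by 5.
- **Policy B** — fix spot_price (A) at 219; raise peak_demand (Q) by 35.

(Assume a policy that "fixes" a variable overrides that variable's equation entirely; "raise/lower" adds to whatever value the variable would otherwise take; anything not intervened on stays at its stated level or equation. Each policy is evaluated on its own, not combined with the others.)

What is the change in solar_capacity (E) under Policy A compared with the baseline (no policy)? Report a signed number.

Baseline:
  X = 32
  Q = 97
  A = -19 − 32 − 6·97 = -633
  E = 197 − 6·32 − 6·97 − 2·(-633) = 689
Policy A (A + 5):
  X = 32
  Q = 97
  A = -19 − 32 − 6·97 (+5 from intervention) = -628
  E = 197 − 6·32 − 6·97 − 2·(-628) = 679
Change in E: 679 − 689 = -10

-10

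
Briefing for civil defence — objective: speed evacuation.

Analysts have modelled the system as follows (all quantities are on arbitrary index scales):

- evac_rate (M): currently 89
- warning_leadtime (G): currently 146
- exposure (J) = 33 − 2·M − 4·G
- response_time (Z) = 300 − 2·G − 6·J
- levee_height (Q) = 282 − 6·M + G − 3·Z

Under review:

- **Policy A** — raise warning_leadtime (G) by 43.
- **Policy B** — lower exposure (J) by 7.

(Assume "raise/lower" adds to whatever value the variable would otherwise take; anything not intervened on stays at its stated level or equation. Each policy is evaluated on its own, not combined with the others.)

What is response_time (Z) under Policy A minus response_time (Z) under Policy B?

904

Policy A (G + 43):
  M = 89
  G = 146 + 43 = 189
  J = 33 − 2·89 − 4·189 = -901
  Z = 300 − 2·189 − 6·(-901) = 5328
Policy B (J − 7):
  M = 89
  G = 146
  J = 33 − 2·89 − 4·146 (−7 from intervention) = -736
  Z = 300 − 2·146 − 6·(-736) = 4424
Z: 5328 − 4424 = 904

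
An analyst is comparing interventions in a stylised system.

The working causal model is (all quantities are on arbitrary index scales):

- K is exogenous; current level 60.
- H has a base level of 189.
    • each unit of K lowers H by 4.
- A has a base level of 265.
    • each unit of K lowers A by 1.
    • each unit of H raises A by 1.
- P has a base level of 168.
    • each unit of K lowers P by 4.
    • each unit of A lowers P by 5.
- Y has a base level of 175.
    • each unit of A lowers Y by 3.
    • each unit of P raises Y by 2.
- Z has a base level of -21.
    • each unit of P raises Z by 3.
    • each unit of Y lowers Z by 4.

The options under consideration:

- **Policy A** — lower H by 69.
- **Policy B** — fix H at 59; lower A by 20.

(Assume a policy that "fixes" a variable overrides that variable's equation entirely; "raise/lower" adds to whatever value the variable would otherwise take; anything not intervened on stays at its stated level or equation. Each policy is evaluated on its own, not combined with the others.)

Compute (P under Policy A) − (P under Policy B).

795

Policy A (H − 69):
  K = 60
  H = 189 − 4·60 (−69 from intervention) = -120
  A = 265 − 60 + (-120) = 85
  P = 168 − 4·60 − 5·85 = -497
Policy B (H := 59, A − 20):
  K = 60
  H = 59
  A = 265 − 60 + 59 (−20 from intervention) = 244
  P = 168 − 4·60 − 5·244 = -1292
P: -497 − (-1292) = 795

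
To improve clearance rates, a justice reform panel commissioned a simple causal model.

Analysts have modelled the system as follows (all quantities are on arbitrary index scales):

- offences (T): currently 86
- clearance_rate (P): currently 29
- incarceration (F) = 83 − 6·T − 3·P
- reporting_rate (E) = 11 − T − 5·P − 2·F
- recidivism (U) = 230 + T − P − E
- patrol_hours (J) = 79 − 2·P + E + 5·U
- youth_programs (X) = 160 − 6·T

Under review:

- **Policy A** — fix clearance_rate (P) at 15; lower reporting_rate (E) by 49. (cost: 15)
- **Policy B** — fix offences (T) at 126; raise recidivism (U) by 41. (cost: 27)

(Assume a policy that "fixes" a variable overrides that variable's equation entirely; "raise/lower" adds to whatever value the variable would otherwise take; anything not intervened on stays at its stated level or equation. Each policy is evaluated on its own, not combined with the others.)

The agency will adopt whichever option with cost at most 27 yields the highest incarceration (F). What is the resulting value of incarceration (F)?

Policy A (P := 15, E − 49):
  T = 86
  P = 15
  F = 83 − 6·86 − 3·15 = -478
Policy B (T := 126, U + 41):
  T = 126
  P = 29
  F = 83 − 6·126 − 3·29 = -760
Comparing — Policy A: F=-478, Policy B: F=-760. Highest is -478 (Policy A).

-478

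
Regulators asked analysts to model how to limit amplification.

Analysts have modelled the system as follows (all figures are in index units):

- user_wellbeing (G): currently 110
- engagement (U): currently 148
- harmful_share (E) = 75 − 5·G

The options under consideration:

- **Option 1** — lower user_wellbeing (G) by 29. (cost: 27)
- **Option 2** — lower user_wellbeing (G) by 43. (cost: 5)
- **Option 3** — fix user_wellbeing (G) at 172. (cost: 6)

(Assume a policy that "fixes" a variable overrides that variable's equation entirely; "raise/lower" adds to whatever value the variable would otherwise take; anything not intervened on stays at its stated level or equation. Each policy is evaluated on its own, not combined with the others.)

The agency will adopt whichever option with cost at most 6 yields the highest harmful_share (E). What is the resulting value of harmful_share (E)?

Option 2 (G − 43):
  G = 110 − 43 = 67
  E = 75 − 5·67 = -260
Option 3 (G := 172):
  G = 172
  E = 75 − 5·172 = -785
Comparing — Option 2: E=-260, Option 3: E=-785. Highest is -260 (Option 2).

-260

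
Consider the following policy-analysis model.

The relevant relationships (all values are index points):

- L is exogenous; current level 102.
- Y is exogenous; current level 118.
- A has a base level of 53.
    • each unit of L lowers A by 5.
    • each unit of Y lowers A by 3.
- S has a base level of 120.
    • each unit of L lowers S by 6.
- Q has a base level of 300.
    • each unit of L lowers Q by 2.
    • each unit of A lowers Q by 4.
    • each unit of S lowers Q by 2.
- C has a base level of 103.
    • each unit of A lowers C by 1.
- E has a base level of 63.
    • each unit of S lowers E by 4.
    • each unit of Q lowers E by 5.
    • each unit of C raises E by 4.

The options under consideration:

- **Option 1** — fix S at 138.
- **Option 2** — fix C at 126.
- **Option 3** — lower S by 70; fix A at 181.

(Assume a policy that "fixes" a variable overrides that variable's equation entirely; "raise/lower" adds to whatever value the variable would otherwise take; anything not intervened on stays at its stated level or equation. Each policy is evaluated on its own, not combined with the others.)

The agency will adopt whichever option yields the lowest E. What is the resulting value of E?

-19085

Option 1 (S := 138):
  L = 102
  Y = 118
  A = 53 − 5·102 − 3·118 = -811
  S = 138
  Q = 300 − 2·102 − 4·(-811) − 2·138 = 3064
  C = 103 − (-811) = 914
  E = 63 − 4·138 − 5·3064 + 4·914 = -12153
Option 2 (C := 126):
  L = 102
  Y = 118
  A = 53 − 5·102 − 3·118 = -811
  S = 120 − 6·102 = -492
  Q = 300 − 2·102 − 4·(-811) − 2·(-492) = 4324
  C = 126
  E = 63 − 4·(-492) − 5·4324 + 4·126 = -19085
Option 3 (S − 70, A := 181):
  L = 102
  Y = 118
  A = 181
  S = 120 − 6·102 (−70 from intervention) = -562
  Q = 300 − 2·102 − 4·181 − 2·(-562) = 496
  C = 103 − 181 = -78
  E = 63 − 4·(-562) − 5·496 + 4·(-78) = -481
Comparing — Option 1: E=-12153, Option 2: E=-19085, Option 3: E=-481. Lowest is -19085 (Option 2).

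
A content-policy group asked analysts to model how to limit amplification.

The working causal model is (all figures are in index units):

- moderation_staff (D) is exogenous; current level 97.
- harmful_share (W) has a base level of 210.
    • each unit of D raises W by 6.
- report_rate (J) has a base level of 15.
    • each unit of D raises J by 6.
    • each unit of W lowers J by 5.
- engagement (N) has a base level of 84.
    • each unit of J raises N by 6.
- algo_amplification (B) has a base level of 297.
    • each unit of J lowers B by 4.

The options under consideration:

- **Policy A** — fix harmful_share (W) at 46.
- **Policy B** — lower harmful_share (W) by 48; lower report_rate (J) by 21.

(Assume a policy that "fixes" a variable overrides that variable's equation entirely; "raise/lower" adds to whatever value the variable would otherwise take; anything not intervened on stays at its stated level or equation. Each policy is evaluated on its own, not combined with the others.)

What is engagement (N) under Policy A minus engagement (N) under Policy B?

21066

Policy A (W := 46):
  D = 97
  W = 46
  J = 15 + 6·97 − 5·46 = 367
  N = 84 + 6·367 = 2286
Policy B (W − 48, J − 21):
  D = 97
  W = 210 + 6·97 (−48 from intervention) = 744
  J = 15 + 6·97 − 5·744 (−21 from intervention) = -3144
  N = 84 + 6·(-3144) = -18780
N: 2286 − (-18780) = 21066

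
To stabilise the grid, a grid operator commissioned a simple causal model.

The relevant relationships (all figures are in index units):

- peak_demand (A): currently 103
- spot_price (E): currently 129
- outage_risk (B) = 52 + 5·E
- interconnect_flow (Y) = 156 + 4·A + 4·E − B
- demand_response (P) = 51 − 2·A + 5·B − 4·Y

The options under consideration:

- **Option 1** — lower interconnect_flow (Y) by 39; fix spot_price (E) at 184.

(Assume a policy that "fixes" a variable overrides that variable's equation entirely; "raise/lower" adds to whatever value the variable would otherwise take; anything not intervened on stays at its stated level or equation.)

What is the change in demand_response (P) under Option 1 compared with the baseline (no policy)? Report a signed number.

1751

Baseline:
  A = 103
  E = 129
  B = 52 + 5·129 = 697
  Y = 156 + 4·103 + 4·129 − 697 = 387
  P = 51 − 2·103 + 5·697 − 4·387 = 1782
Option 1 (Y − 39, E := 184):
  A = 103
  E = 184
  B = 52 + 5·184 = 972
  Y = 156 + 4·103 + 4·184 − 972 (−39 from intervention) = 293
  P = 51 − 2·103 + 5·972 − 4·293 = 3533
Change in P: 3533 − 1782 = 1751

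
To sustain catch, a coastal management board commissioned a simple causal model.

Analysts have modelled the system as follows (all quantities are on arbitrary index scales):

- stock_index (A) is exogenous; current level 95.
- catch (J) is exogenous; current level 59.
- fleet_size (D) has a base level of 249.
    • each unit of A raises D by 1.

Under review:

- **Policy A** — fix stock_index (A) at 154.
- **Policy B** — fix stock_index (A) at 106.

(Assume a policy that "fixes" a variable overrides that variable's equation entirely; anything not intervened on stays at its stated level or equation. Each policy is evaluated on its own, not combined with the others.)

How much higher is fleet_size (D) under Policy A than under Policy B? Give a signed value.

Policy A (A := 154):
  A = 154
  D = 249 + 154 = 403
Policy B (A := 106):
  A = 106
  D = 249 + 106 = 355
D: 403 − 355 = 48

48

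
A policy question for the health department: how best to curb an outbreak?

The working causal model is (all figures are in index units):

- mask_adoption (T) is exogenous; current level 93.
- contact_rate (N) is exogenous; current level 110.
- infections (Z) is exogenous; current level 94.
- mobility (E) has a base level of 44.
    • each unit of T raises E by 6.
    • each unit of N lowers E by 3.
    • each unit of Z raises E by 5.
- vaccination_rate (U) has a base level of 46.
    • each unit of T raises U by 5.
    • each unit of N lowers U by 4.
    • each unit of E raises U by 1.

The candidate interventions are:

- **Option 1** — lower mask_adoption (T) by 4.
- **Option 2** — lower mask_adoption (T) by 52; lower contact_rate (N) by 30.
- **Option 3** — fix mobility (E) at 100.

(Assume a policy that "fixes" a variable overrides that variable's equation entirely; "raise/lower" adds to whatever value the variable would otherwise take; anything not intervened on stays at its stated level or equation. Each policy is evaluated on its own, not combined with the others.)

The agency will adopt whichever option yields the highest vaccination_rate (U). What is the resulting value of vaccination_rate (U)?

Option 1 (T − 4):
  T = 93 − 4 = 89
  N = 110
  Z = 94
  E = 44 + 6·89 − 3·110 + 5·94 = 718
  U = 46 + 5·89 − 4·110 + 718 = 769
Option 2 (T − 52, N − 30):
  T = 93 − 52 = 41
  N = 110 − 30 = 80
  Z = 94
  E = 44 + 6·41 − 3·80 + 5·94 = 520
  U = 46 + 5·41 − 4·80 + 520 = 451
Option 3 (E := 100):
  T = 93
  N = 110
  Z = 94
  E = 100
  U = 46 + 5·93 − 4·110 + 100 = 171
Comparing — Option 1: U=769, Option 2: U=451, Option 3: U=171. Highest is 769 (Option 1).

769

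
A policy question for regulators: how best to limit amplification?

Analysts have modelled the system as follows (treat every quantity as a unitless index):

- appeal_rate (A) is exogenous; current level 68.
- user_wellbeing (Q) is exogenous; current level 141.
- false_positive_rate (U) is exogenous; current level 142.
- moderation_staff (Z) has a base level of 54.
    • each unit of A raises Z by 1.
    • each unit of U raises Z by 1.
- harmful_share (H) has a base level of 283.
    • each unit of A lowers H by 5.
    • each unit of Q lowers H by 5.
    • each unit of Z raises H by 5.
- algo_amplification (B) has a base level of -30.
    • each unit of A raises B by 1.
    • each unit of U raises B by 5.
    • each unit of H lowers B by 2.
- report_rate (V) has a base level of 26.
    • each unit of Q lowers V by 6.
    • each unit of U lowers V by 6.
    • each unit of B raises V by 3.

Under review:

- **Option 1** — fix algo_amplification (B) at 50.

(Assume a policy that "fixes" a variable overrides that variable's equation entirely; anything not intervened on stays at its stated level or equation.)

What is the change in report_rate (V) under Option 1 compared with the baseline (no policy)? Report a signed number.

Baseline:
  A = 68
  Q = 141
  U = 142
  Z = 54 + 68 + 142 = 264
  H = 283 − 5·68 − 5·141 + 5·264 = 558
  B = -30 + 68 + 5·142 − 2·558 = -368
  V = 26 − 6·141 − 6·142 + 3·(-368) = -2776
Option 1 (B := 50):
  A = 68
  Q = 141
  U = 142
  Z = 54 + 68 + 142 = 264
  H = 283 − 5·68 − 5·141 + 5·264 = 558
  B = 50
  V = 26 − 6·141 − 6·142 + 3·50 = -1522
Change in V: -1522 − (-2776) = 1254

1254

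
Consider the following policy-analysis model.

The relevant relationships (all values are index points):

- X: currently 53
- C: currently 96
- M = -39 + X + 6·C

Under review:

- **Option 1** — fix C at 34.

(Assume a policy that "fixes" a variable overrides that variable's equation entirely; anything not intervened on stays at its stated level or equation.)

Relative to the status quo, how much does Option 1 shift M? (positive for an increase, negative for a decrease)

Baseline:
  X = 53
  C = 96
  M = -39 + 53 + 6·96 = 590
Option 1 (C := 34):
  X = 53
  C = 34
  M = -39 + 53 + 6·34 = 218
Change in M: 218 − 590 = -372

-372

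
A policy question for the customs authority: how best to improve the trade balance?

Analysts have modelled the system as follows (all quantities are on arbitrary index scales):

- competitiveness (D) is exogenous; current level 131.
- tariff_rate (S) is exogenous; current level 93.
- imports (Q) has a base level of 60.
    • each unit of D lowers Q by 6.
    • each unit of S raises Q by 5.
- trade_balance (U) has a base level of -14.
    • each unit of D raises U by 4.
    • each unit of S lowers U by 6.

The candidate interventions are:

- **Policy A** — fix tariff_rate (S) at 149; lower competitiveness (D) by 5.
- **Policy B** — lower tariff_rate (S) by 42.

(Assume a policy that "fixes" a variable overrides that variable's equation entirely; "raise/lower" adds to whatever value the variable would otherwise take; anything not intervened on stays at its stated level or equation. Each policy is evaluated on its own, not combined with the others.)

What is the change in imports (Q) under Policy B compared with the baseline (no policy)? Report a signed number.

-210

Baseline:
  D = 131
  S = 93
  Q = 60 − 6·131 + 5·93 = -261
Policy B (S − 42):
  D = 131
  S = 93 − 42 = 51
  Q = 60 − 6·131 + 5·51 = -471
Change in Q: -471 − (-261) = -210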